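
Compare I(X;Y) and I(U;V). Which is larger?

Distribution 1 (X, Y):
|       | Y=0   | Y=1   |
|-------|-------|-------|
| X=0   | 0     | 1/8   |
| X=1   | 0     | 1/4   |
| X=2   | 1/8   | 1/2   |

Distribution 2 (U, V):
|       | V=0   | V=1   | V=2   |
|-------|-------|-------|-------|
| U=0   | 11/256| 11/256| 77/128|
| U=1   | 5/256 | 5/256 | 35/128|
Distribution 1 (X, Y):
Marginal P(X) (row sums):
  P(X=0) = 0 + 1/8 = 1/8
  P(X=1) = 0 + 1/4 = 1/4
  P(X=2) = 1/8 + 1/2 = 5/8
Marginal P(Y) (column sums):
  P(Y=0) = 0 + 0 + 1/8 = 1/8
  P(Y=1) = 1/8 + 1/4 + 1/2 = 7/8

H(X) = -[(1/8)·log₂(1/8) + (1/4)·log₂(1/4) + (5/8)·log₂(5/8)]
  = 0.3750 + 0.5000 + 0.4238
  = 1.2988 bits
H(Y) = -[(1/8)·log₂(1/8) + (7/8)·log₂(7/8)]
  = 0.3750 + 0.1686
  = 0.5436 bits
H(X,Y) = -[(1/8)·log₂(1/8) + (1/4)·log₂(1/4) + (1/8)·log₂(1/8) + (1/2)·log₂(1/2)]
  = 0.3750 + 0.5000 + 0.3750 + 0.5000
  = 1.7500 bits

I(X;Y) = H(X) + H(Y) - H(X,Y)
  = 1.2988 + 0.5436 - 1.7500
  = 0.0924 bits

Distribution 2 (U, V):
Marginal P(U) (row sums):
  P(U=0) = 11/256 + 11/256 + 77/128 = 11/16
  P(U=1) = 5/256 + 5/256 + 35/128 = 5/16
Marginal P(V) (column sums):
  P(V=0) = 11/256 + 5/256 = 1/16
  P(V=1) = 11/256 + 5/256 = 1/16
  P(V=2) = 77/128 + 35/128 = 7/8

H(U) = -[(11/16)·log₂(11/16) + (5/16)·log₂(5/16)]
  = 0.3716 + 0.5244
  = 0.8960 bits
H(V) = -[(1/16)·log₂(1/16) + (1/16)·log₂(1/16) + (7/8)·log₂(7/8)]
  = 0.2500 + 0.2500 + 0.1686
  = 0.6686 bits
H(U,V) = -[(11/256)·log₂(11/256) + (11/256)·log₂(11/256) + (77/128)·log₂(77/128) + (5/256)·log₂(5/256) + (5/256)·log₂(5/256) + (35/128)·log₂(35/128)]
  = 0.1951 + 0.1951 + 0.4411 + 0.1109 + 0.1109 + 0.5115
  = 1.5646 bits

I(U;V) = H(U) + H(V) - H(U,V)
  = 0.8960 + 0.6686 - 1.5646
  = 0.0000 bits

I(X;Y) = 0.0924 bits > I(U;V) = 0.0000 bits, so (X, Y) has the higher mutual information (stronger dependence).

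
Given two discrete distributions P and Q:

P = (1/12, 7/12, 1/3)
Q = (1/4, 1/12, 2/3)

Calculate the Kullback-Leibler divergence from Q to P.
D(P||Q) = Σ P(i) log₂(P(i)/Q(i))
  i=0: (1/12) × log₂((1/12)/(1/4)) = (1/12) × log₂(1/3) = -0.1321
  i=1: (7/12) × log₂((7/12)/(1/12)) = (7/12) × log₂(7) = 1.6376
  i=2: (1/3) × log₂((1/3)/(2/3)) = (1/3) × log₂(1/2) = -0.3333
D(P||Q) = -0.1321 + 1.6376 - 0.3333
  = 1.1722 bits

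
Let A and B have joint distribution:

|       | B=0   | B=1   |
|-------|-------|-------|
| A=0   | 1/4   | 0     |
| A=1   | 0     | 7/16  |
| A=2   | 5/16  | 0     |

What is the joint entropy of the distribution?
H(A,B) = -Σ P(A,B) log₂ P(A,B), summed over the non-zero cells:
H(A,B) = -[(1/4)·log₂(1/4) + (7/16)·log₂(7/16) + (5/16)·log₂(5/16)]
  = 0.5000 + 0.5218 + 0.5244
  = 1.5462 bits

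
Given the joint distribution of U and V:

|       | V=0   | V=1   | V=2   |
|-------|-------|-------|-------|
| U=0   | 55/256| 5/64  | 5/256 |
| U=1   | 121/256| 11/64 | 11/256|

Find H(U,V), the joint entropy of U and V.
H(U,V) = -Σ P(U,V) log₂ P(U,V), summed over the non-zero cells:
H(U,V) = -[(55/256)·log₂(55/256) + (5/64)·log₂(5/64) + (5/256)·log₂(5/256) + (121/256)·log₂(121/256) + (11/64)·log₂(11/64) + (11/256)·log₂(11/256)]
  = 0.4767 + 0.2873 + 0.1109 + 0.5110 + 0.4367 + 0.1951
  = 2.0177 bits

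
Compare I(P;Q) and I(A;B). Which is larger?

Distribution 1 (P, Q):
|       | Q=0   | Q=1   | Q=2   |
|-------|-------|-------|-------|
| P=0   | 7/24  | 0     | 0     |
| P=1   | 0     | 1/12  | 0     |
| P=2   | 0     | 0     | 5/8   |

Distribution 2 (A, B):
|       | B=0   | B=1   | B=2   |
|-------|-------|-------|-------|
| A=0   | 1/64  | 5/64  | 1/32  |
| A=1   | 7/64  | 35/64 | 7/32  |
Distribution 1 (P, Q):
Marginal P(P) (row sums):
  P(P=0) = 7/24 + 0 + 0 = 7/24
  P(P=1) = 0 + 1/12 + 0 = 1/12
  P(P=2) = 0 + 0 + 5/8 = 5/8
Marginal P(Q) (column sums):
  P(Q=0) = 7/24 + 0 + 0 = 7/24
  P(Q=1) = 0 + 1/12 + 0 = 1/12
  P(Q=2) = 0 + 0 + 5/8 = 5/8

H(P) = -[(7/24)·log₂(7/24) + (1/12)·log₂(1/12) + (5/8)·log₂(5/8)]
  = 0.5185 + 0.2987 + 0.4238
  = 1.2410 bits
H(Q) = -[(7/24)·log₂(7/24) + (1/12)·log₂(1/12) + (5/8)·log₂(5/8)]
  = 0.5185 + 0.2987 + 0.4238
  = 1.2410 bits
H(P,Q) = -[(7/24)·log₂(7/24) + (1/12)·log₂(1/12) + (5/8)·log₂(5/8)]
  = 0.5185 + 0.2987 + 0.4238
  = 1.2410 bits

I(P;Q) = H(P) + H(Q) - H(P,Q)
  = 1.2410 + 1.2410 - 1.2410
  = 1.2410 bits

Distribution 2 (A, B):
Marginal P(A) (row sums):
  P(A=0) = 1/64 + 5/64 + 1/32 = 1/8
  P(A=1) = 7/64 + 35/64 + 7/32 = 7/8
Marginal P(B) (column sums):
  P(B=0) = 1/64 + 7/64 = 1/8
  P(B=1) = 5/64 + 35/64 = 5/8
  P(B=2) = 1/32 + 7/32 = 1/4

H(A) = -[(1/8)·log₂(1/8) + (7/8)·log₂(7/8)]
  = 0.3750 + 0.1686
  = 0.5436 bits
H(B) = -[(1/8)·log₂(1/8) + (5/8)·log₂(5/8) + (1/4)·log₂(1/4)]
  = 0.3750 + 0.4238 + 0.5000
  = 1.2988 bits
H(A,B) = -[(1/64)·log₂(1/64) + (5/64)·log₂(5/64) + (1/32)·log₂(1/32) + (7/64)·log₂(7/64) + (35/64)·log₂(35/64) + (7/32)·log₂(7/32)]
  = 0.0938 + 0.2873 + 0.1563 + 0.3492 + 0.4762 + 0.4796
  = 1.8424 bits

I(A;B) = H(A) + H(B) - H(A,B)
  = 0.5436 + 1.2988 - 1.8424
  = 0.0000 bits

I(P;Q) = 1.2410 bits > I(A;B) = 0.0000 bits, so (P, Q) has the higher mutual information (stronger dependence).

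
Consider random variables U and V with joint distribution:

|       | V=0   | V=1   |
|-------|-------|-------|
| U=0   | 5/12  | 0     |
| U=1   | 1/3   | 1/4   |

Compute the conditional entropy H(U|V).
Marginal P(V) (column sums):
  P(V=0) = 5/12 + 1/3 = 3/4
  P(V=1) = 0 + 1/4 = 1/4

H(U|V) = -Σ P(U,V)·log₂ P(U|V), where P(U|V) = P(U,V) / P(V)
  (cells with P(U,V) = 0 contribute 0)
  (U=0,V=0): P(U|V) = (5/12)/(3/4) = 5/9;  -(5/12)·log₂(5/9) = 0.3533
  (U=1,V=0): P(U|V) = (1/3)/(3/4) = 4/9;  -(1/3)·log₂(4/9) = 0.3900
  (U=1,V=1): P(U|V) = (1/4)/(1/4) = 1;  -(1/4)·log₂(1) = 0.0000
H(U|V) = 0.3533 + 0.3900 + 0.0000
  = 0.7433 bits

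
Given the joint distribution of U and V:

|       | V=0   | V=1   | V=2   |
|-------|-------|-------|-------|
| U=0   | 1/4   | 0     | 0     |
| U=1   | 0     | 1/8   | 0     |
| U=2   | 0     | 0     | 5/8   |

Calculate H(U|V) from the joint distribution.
Marginal P(V) (column sums):
  P(V=0) = 1/4 + 0 + 0 = 1/4
  P(V=1) = 0 + 1/8 + 0 = 1/8
  P(V=2) = 0 + 0 + 5/8 = 5/8

H(U|V) = -Σ P(U,V)·log₂ P(U|V), where P(U|V) = P(U,V) / P(V)
  (cells with P(U,V) = 0 contribute 0)
  (U=0,V=0): P(U|V) = (1/4)/(1/4) = 1;  -(1/4)·log₂(1) = 0.0000
  (U=1,V=1): P(U|V) = (1/8)/(1/8) = 1;  -(1/8)·log₂(1) = 0.0000
  (U=2,V=2): P(U|V) = (5/8)/(5/8) = 1;  -(5/8)·log₂(1) = 0.0000
H(U|V) = 0.0000 + 0.0000 + 0.0000
  = 0.0000 bits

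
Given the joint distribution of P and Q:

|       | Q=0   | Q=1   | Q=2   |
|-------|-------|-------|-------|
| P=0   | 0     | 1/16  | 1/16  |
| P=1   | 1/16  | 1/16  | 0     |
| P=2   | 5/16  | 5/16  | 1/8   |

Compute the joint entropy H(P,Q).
H(P,Q) = -Σ P(P,Q) log₂ P(P,Q), summed over the non-zero cells:
H(P,Q) = -[(1/16)·log₂(1/16) + (1/16)·log₂(1/16) + (1/16)·log₂(1/16) + (1/16)·log₂(1/16) + (5/16)·log₂(5/16) + (5/16)·log₂(5/16) + (1/8)·log₂(1/8)]
  = 0.2500 + 0.2500 + 0.2500 + 0.2500 + 0.5244 + 0.5244 + 0.3750
  = 2.4238 bits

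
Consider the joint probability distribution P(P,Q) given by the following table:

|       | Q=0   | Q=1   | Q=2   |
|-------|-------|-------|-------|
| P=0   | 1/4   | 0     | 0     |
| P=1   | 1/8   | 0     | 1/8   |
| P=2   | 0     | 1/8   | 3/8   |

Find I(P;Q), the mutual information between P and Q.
Marginal P(P) (row sums):
  P(P=0) = 1/4 + 0 + 0 = 1/4
  P(P=1) = 1/8 + 0 + 1/8 = 1/4
  P(P=2) = 0 + 1/8 + 3/8 = 1/2
Marginal P(Q) (column sums):
  P(Q=0) = 1/4 + 1/8 + 0 = 3/8
  P(Q=1) = 0 + 0 + 1/8 = 1/8
  P(Q=2) = 0 + 1/8 + 3/8 = 1/2

H(P) = -[(1/4)·log₂(1/4) + (1/4)·log₂(1/4) + (1/2)·log₂(1/2)]
  = 0.5000 + 0.5000 + 0.5000
  = 1.5000 bits
H(Q) = -[(3/8)·log₂(3/8) + (1/8)·log₂(1/8) + (1/2)·log₂(1/2)]
  = 0.5306 + 0.3750 + 0.5000
  = 1.4056 bits
H(P,Q) = -[(1/4)·log₂(1/4) + (1/8)·log₂(1/8) + (1/8)·log₂(1/8) + (1/8)·log₂(1/8) + (3/8)·log₂(3/8)]
  = 0.5000 + 0.3750 + 0.3750 + 0.3750 + 0.5306
  = 2.1556 bits

I(P;Q) = H(P) + H(Q) - H(P,Q)
  = 1.5000 + 1.4056 - 2.1556
  = 0.7500 bits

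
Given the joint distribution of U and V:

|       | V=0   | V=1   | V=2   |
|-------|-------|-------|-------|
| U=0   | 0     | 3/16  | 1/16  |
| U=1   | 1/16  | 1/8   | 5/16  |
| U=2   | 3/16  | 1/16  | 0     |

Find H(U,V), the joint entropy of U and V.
H(U,V) = -Σ P(U,V) log₂ P(U,V), summed over the non-zero cells:
H(U,V) = -[(3/16)·log₂(3/16) + (1/16)·log₂(1/16) + (1/16)·log₂(1/16) + (1/8)·log₂(1/8) + (5/16)·log₂(5/16) + (3/16)·log₂(3/16) + (1/16)·log₂(1/16)]
  = 0.4528 + 0.2500 + 0.2500 + 0.3750 + 0.5244 + 0.4528 + 0.2500
  = 2.5550 bits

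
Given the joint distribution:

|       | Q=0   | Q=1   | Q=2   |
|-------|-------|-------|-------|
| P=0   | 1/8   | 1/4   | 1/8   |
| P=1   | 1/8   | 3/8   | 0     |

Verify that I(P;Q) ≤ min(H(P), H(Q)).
Marginal P(P) (row sums):
  P(P=0) = 1/8 + 1/4 + 1/8 = 1/2
  P(P=1) = 1/8 + 3/8 + 0 = 1/2
Marginal P(Q) (column sums):
  P(Q=0) = 1/8 + 1/8 = 1/4
  P(Q=1) = 1/4 + 3/8 = 5/8
  P(Q=2) = 1/8 + 0 = 1/8

H(P) = -[(1/2)·log₂(1/2) + (1/2)·log₂(1/2)]
  = 0.5000 + 0.5000
  = 1.0000 bits
H(Q) = -[(1/4)·log₂(1/4) + (5/8)·log₂(5/8) + (1/8)·log₂(1/8)]
  = 0.5000 + 0.4238 + 0.3750
  = 1.2988 bits
H(P,Q) = -[(1/8)·log₂(1/8) + (1/4)·log₂(1/4) + (1/8)·log₂(1/8) + (1/8)·log₂(1/8) + (3/8)·log₂(3/8)]
  = 0.3750 + 0.5000 + 0.3750 + 0.3750 + 0.5306
  = 2.1556 bits

I(P;Q) = H(P) + H(Q) - H(P,Q)
  = 1.0000 + 1.2988 - 2.1556
  = 0.1432 bits

min(H(P), H(Q)) = min(1.0000, 1.2988) = 1.0000 bits
Since 0.1432 ≤ 1.0000, the bound is satisfied ✓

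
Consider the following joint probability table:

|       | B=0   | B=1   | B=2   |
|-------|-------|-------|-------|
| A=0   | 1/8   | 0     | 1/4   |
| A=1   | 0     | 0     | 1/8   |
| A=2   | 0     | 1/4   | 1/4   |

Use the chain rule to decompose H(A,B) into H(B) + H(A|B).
By the chain rule: H(A,B) = H(B) + H(A|B)

Marginal P(B) (column sums):
  P(B=0) = 1/8 + 0 + 0 = 1/8
  P(B=1) = 0 + 0 + 1/4 = 1/4
  P(B=2) = 1/4 + 1/8 + 1/4 = 5/8
H(B) = -[(1/8)·log₂(1/8) + (1/4)·log₂(1/4) + (5/8)·log₂(5/8)]
  = 0.3750 + 0.5000 + 0.4238
  = 1.2988 bits
H(A|B) = -Σ P(A,B)·log₂ P(A|B), where P(A|B) = P(A,B) / P(B)
  (cells with P(A,B) = 0 contribute 0)
  (A=0,B=0): P(A|B) = (1/8)/(1/8) = 1;  -(1/8)·log₂(1) = 0.0000
  (A=0,B=2): P(A|B) = (1/4)/(5/8) = 2/5;  -(1/4)·log₂(2/5) = 0.3305
  (A=1,B=2): P(A|B) = (1/8)/(5/8) = 1/5;  -(1/8)·log₂(1/5) = 0.2902
  (A=2,B=1): P(A|B) = (1/4)/(1/4) = 1;  -(1/4)·log₂(1) = 0.0000
  (A=2,B=2): P(A|B) = (1/4)/(5/8) = 2/5;  -(1/4)·log₂(2/5) = 0.3305
H(A|B) = 0.0000 + 0.3305 + 0.2902 + 0.0000 + 0.3305
  = 0.9512 bits

H(A,B) = H(B) + H(A|B) = 1.2988 + 0.9512 = 2.2500 bits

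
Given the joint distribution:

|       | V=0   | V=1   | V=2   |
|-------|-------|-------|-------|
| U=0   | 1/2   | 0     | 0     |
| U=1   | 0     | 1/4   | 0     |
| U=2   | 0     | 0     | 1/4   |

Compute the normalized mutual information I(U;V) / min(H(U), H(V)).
Marginal P(U) (row sums):
  P(U=0) = 1/2 + 0 + 0 = 1/2
  P(U=1) = 0 + 1/4 + 0 = 1/4
  P(U=2) = 0 + 0 + 1/4 = 1/4
Marginal P(V) (column sums):
  P(V=0) = 1/2 + 0 + 0 = 1/2
  P(V=1) = 0 + 1/4 + 0 = 1/4
  P(V=2) = 0 + 0 + 1/4 = 1/4

H(U) = -[(1/2)·log₂(1/2) + (1/4)·log₂(1/4) + (1/4)·log₂(1/4)]
  = 0.5000 + 0.5000 + 0.5000
  = 1.5000 bits
H(V) = -[(1/2)·log₂(1/2) + (1/4)·log₂(1/4) + (1/4)·log₂(1/4)]
  = 0.5000 + 0.5000 + 0.5000
  = 1.5000 bits
H(U,V) = -[(1/2)·log₂(1/2) + (1/4)·log₂(1/4) + (1/4)·log₂(1/4)]
  = 0.5000 + 0.5000 + 0.5000
  = 1.5000 bits

I(U;V) = H(U) + H(V) - H(U,V)
  = 1.5000 + 1.5000 - 1.5000
  = 1.5000 bits

min(H(U), H(V)) = min(1.5000, 1.5000) = 1.5000 bits
Normalized MI = 1.5000 / 1.5000 = 1.0000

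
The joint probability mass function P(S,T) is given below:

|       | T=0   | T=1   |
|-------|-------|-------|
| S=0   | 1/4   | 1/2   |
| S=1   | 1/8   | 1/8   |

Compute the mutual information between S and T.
Marginal P(S) (row sums):
  P(S=0) = 1/4 + 1/2 = 3/4
  P(S=1) = 1/8 + 1/8 = 1/4
Marginal P(T) (column sums):
  P(T=0) = 1/4 + 1/8 = 3/8
  P(T=1) = 1/2 + 1/8 = 5/8

H(S) = -[(3/4)·log₂(3/4) + (1/4)·log₂(1/4)]
  = 0.3113 + 0.5000
  = 0.8113 bits
H(T) = -[(3/8)·log₂(3/8) + (5/8)·log₂(5/8)]
  = 0.5306 + 0.4238
  = 0.9544 bits
H(S,T) = -[(1/4)·log₂(1/4) + (1/2)·log₂(1/2) + (1/8)·log₂(1/8) + (1/8)·log₂(1/8)]
  = 0.5000 + 0.5000 + 0.3750 + 0.3750
  = 1.7500 bits

I(S;T) = H(S) + H(T) - H(S,T)
  = 0.8113 + 0.9544 - 1.7500
  = 0.0157 bits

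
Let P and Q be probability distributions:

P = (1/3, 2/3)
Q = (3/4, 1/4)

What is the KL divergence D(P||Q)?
D(P||Q) = Σ P(i) log₂(P(i)/Q(i))
  i=0: (1/3) × log₂((1/3)/(3/4)) = (1/3) × log₂(4/9) = -0.3900
  i=1: (2/3) × log₂((2/3)/(1/4)) = (2/3) × log₂(8/3) = 0.9434
D(P||Q) = -0.3900 + 0.9434
  = 0.5534 bits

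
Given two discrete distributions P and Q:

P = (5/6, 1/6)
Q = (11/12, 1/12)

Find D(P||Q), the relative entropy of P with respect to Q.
D(P||Q) = Σ P(i) log₂(P(i)/Q(i))
  i=0: (5/6) × log₂((5/6)/(11/12)) = (5/6) × log₂(10/11) = -0.1146
  i=1: (1/6) × log₂((1/6)/(1/12)) = (1/6) × log₂(2) = 0.1667
D(P||Q) = -0.1146 + 0.1667
  = 0.0521 bits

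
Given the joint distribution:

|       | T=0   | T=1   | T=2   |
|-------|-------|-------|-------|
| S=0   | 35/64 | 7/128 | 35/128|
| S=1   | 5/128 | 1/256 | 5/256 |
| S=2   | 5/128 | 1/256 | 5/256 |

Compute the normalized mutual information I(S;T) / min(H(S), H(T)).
Marginal P(S) (row sums):
  P(S=0) = 35/64 + 7/128 + 35/128 = 7/8
  P(S=1) = 5/128 + 1/256 + 5/256 = 1/16
  P(S=2) = 5/128 + 1/256 + 5/256 = 1/16
Marginal P(T) (column sums):
  P(T=0) = 35/64 + 5/128 + 5/128 = 5/8
  P(T=1) = 7/128 + 1/256 + 1/256 = 1/16
  P(T=2) = 35/128 + 5/256 + 5/256 = 5/16

H(S) = -[(7/8)·log₂(7/8) + (1/16)·log₂(1/16) + (1/16)·log₂(1/16)]
  = 0.1686 + 0.2500 + 0.2500
  = 0.6686 bits
H(T) = -[(5/8)·log₂(5/8) + (1/16)·log₂(1/16) + (5/16)·log₂(5/16)]
  = 0.4238 + 0.2500 + 0.5244
  = 1.1982 bits
H(S,T) = -[(35/64)·log₂(35/64) + (7/128)·log₂(7/128) + (35/128)·log₂(35/128) + (5/128)·log₂(5/128) + (1/256)·log₂(1/256) + (5/256)·log₂(5/256) + (5/128)·log₂(5/128) + (1/256)·log₂(1/256) + (5/256)·log₂(5/256)]
  = 0.4762 + 0.2293 + 0.5115 + 0.1827 + 0.0313 + 0.1109 + 0.1827 + 0.0313 + 0.1109
  = 1.8668 bits

I(S;T) = H(S) + H(T) - H(S,T)
  = 0.6686 + 1.1982 - 1.8668
  = 0.0000 bits

min(H(S), H(T)) = min(0.6686, 1.1982) = 0.6686 bits
Normalized MI = 0.0000 / 0.6686 = 0.0000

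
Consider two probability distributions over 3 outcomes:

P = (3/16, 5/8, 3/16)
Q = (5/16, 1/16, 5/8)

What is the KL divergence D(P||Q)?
D(P||Q) = Σ P(i) log₂(P(i)/Q(i))
  i=0: (3/16) × log₂((3/16)/(5/16)) = (3/16) × log₂(3/5) = -0.1382
  i=1: (5/8) × log₂((5/8)/(1/16)) = (5/8) × log₂(10) = 2.0762
  i=2: (3/16) × log₂((3/16)/(5/8)) = (3/16) × log₂(3/10) = -0.3257
D(P||Q) = -0.1382 + 2.0762 - 0.3257
  = 1.6123 bits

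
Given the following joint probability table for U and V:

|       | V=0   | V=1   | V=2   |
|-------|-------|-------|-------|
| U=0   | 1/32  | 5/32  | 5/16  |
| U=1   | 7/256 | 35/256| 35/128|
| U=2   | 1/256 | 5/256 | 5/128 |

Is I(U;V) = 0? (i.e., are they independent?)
Marginal P(U) (row sums):
  P(U=0) = 1/32 + 5/32 + 5/16 = 1/2
  P(U=1) = 7/256 + 35/256 + 35/128 = 7/16
  P(U=2) = 1/256 + 5/256 + 5/128 = 1/16
Marginal P(V) (column sums):
  P(V=0) = 1/32 + 7/256 + 1/256 = 1/16
  P(V=1) = 5/32 + 35/256 + 5/256 = 5/16
  P(V=2) = 5/16 + 35/128 + 5/128 = 5/8

U and V are independent iff P(U=i,V=j) = P(U=i)·P(V=j) for every cell.
  P(U=0)·P(V=0) = 1/2 × 1/16 = 1/32 = P(U=0,V=0) ✓
  P(U=0)·P(V=1) = 1/2 × 5/16 = 5/32 = P(U=0,V=1) ✓
  P(U=0)·P(V=2) = 1/2 × 5/8 = 5/16 = P(U=0,V=2) ✓
  P(U=1)·P(V=0) = 7/16 × 1/16 = 7/256 = P(U=1,V=0) ✓
  P(U=1)·P(V=1) = 7/16 × 5/16 = 35/256 = P(U=1,V=1) ✓
  P(U=1)·P(V=2) = 7/16 × 5/8 = 35/128 = P(U=1,V=2) ✓
  P(U=2)·P(V=0) = 1/16 × 1/16 = 1/256 = P(U=2,V=0) ✓
  P(U=2)·P(V=1) = 1/16 × 5/16 = 5/256 = P(U=2,V=1) ✓
  P(U=2)·P(V=2) = 1/16 × 5/8 = 5/128 = P(U=2,V=2) ✓

Yes, U and V are independent: every cell factors, so I(U;V) = 0 bits.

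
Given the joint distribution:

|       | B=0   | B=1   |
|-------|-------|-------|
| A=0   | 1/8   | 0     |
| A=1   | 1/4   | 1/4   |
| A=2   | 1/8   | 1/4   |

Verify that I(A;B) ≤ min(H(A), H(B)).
Marginal P(A) (row sums):
  P(A=0) = 1/8 + 0 = 1/8
  P(A=1) = 1/4 + 1/4 = 1/2
  P(A=2) = 1/8 + 1/4 = 3/8
Marginal P(B) (column sums):
  P(B=0) = 1/8 + 1/4 + 1/8 = 1/2
  P(B=1) = 0 + 1/4 + 1/4 = 1/2

H(A) = -[(1/8)·log₂(1/8) + (1/2)·log₂(1/2) + (3/8)·log₂(3/8)]
  = 0.3750 + 0.5000 + 0.5306
  = 1.4056 bits
H(B) = -[(1/2)·log₂(1/2) + (1/2)·log₂(1/2)]
  = 0.5000 + 0.5000
  = 1.0000 bits
H(A,B) = -[(1/8)·log₂(1/8) + (1/4)·log₂(1/4) + (1/4)·log₂(1/4) + (1/8)·log₂(1/8) + (1/4)·log₂(1/4)]
  = 0.3750 + 0.5000 + 0.5000 + 0.3750 + 0.5000
  = 2.2500 bits

I(A;B) = H(A) + H(B) - H(A,B)
  = 1.4056 + 1.0000 - 2.2500
  = 0.1556 bits

min(H(A), H(B)) = min(1.4056, 1.0000) = 1.0000 bits
Since 0.1556 ≤ 1.0000, the bound is satisfied ✓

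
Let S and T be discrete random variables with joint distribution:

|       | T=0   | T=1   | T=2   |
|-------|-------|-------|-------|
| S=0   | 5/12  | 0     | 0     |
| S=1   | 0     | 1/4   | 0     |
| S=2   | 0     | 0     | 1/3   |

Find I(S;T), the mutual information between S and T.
Marginal P(S) (row sums):
  P(S=0) = 5/12 + 0 + 0 = 5/12
  P(S=1) = 0 + 1/4 + 0 = 1/4
  P(S=2) = 0 + 0 + 1/3 = 1/3
Marginal P(T) (column sums):
  P(T=0) = 5/12 + 0 + 0 = 5/12
  P(T=1) = 0 + 1/4 + 0 = 1/4
  P(T=2) = 0 + 0 + 1/3 = 1/3

H(S) = -[(5/12)·log₂(5/12) + (1/4)·log₂(1/4) + (1/3)·log₂(1/3)]
  = 0.5263 + 0.5000 + 0.5283
  = 1.5546 bits
H(T) = -[(5/12)·log₂(5/12) + (1/4)·log₂(1/4) + (1/3)·log₂(1/3)]
  = 0.5263 + 0.5000 + 0.5283
  = 1.5546 bits
H(S,T) = -[(5/12)·log₂(5/12) + (1/4)·log₂(1/4) + (1/3)·log₂(1/3)]
  = 0.5263 + 0.5000 + 0.5283
  = 1.5546 bits

I(S;T) = H(S) + H(T) - H(S,T)
  = 1.5546 + 1.5546 - 1.5546
  = 1.5546 bits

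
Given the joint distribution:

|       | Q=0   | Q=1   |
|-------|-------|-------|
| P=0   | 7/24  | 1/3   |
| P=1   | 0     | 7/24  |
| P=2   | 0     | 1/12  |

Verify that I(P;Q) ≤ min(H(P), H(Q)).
Marginal P(P) (row sums):
  P(P=0) = 7/24 + 1/3 = 5/8
  P(P=1) = 0 + 7/24 = 7/24
  P(P=2) = 0 + 1/12 = 1/12
Marginal P(Q) (column sums):
  P(Q=0) = 7/24 + 0 + 0 = 7/24
  P(Q=1) = 1/3 + 7/24 + 1/12 = 17/24

H(P) = -[(5/8)·log₂(5/8) + (7/24)·log₂(7/24) + (1/12)·log₂(1/12)]
  = 0.4238 + 0.5185 + 0.2987
  = 1.2410 bits
H(Q) = -[(7/24)·log₂(7/24) + (17/24)·log₂(17/24)]
  = 0.5185 + 0.3524
  = 0.8709 bits
H(P,Q) = -[(7/24)·log₂(7/24) + (1/3)·log₂(1/3) + (7/24)·log₂(7/24) + (1/12)·log₂(1/12)]
  = 0.5185 + 0.5283 + 0.5185 + 0.2987
  = 1.8640 bits

I(P;Q) = H(P) + H(Q) - H(P,Q)
  = 1.2410 + 0.8709 - 1.8640
  = 0.2479 bits

min(H(P), H(Q)) = min(1.2410, 0.8709) = 0.8709 bits
Since 0.2479 ≤ 0.8709, the bound is satisfied ✓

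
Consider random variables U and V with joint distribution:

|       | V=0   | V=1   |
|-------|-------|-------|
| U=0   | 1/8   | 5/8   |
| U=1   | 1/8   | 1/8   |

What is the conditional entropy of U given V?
Marginal P(V) (column sums):
  P(V=0) = 1/8 + 1/8 = 1/4
  P(V=1) = 5/8 + 1/8 = 3/4

H(U|V) = -Σ P(U,V)·log₂ P(U|V), where P(U|V) = P(U,V) / P(V)
  (U=0,V=0): P(U|V) = (1/8)/(1/4) = 1/2;  -(1/8)·log₂(1/2) = 0.1250
  (U=0,V=1): P(U|V) = (5/8)/(3/4) = 5/6;  -(5/8)·log₂(5/6) = 0.1644
  (U=1,V=0): P(U|V) = (1/8)/(1/4) = 1/2;  -(1/8)·log₂(1/2) = 0.1250
  (U=1,V=1): P(U|V) = (1/8)/(3/4) = 1/6;  -(1/8)·log₂(1/6) = 0.3231
H(U|V) = 0.1250 + 0.1644 + 0.1250 + 0.3231
  = 0.7375 bits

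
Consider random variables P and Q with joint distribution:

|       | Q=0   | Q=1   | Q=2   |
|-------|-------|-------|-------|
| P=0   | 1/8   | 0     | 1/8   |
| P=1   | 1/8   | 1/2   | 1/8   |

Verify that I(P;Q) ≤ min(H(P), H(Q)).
Marginal P(P) (row sums):
  P(P=0) = 1/8 + 0 + 1/8 = 1/4
  P(P=1) = 1/8 + 1/2 + 1/8 = 3/4
Marginal P(Q) (column sums):
  P(Q=0) = 1/8 + 1/8 = 1/4
  P(Q=1) = 0 + 1/2 = 1/2
  P(Q=2) = 1/8 + 1/8 = 1/4

H(P) = -[(1/4)·log₂(1/4) + (3/4)·log₂(3/4)]
  = 0.5000 + 0.3113
  = 0.8113 bits
H(Q) = -[(1/4)·log₂(1/4) + (1/2)·log₂(1/2) + (1/4)·log₂(1/4)]
  = 0.5000 + 0.5000 + 0.5000
  = 1.5000 bits
H(P,Q) = -[(1/8)·log₂(1/8) + (1/8)·log₂(1/8) + (1/8)·log₂(1/8) + (1/2)·log₂(1/2) + (1/8)·log₂(1/8)]
  = 0.3750 + 0.3750 + 0.3750 + 0.5000 + 0.3750
  = 2.0000 bits

I(P;Q) = H(P) + H(Q) - H(P,Q)
  = 0.8113 + 1.5000 - 2.0000
  = 0.3113 bits

min(H(P), H(Q)) = min(0.8113, 1.5000) = 0.8113 bits
Since 0.3113 ≤ 0.8113, the bound is satisfied ✓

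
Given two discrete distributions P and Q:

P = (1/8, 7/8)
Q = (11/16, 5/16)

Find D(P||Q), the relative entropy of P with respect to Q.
D(P||Q) = Σ P(i) log₂(P(i)/Q(i))
  i=0: (1/8) × log₂((1/8)/(11/16)) = (1/8) × log₂(2/11) = -0.3074
  i=1: (7/8) × log₂((7/8)/(5/16)) = (7/8) × log₂(14/5) = 1.2997
D(P||Q) = -0.3074 + 1.2997
  = 0.9923 bits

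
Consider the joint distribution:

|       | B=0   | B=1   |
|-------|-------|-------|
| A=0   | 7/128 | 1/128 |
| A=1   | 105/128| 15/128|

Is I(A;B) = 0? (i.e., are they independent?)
Marginal P(A) (row sums):
  P(A=0) = 7/128 + 1/128 = 1/16
  P(A=1) = 105/128 + 15/128 = 15/16
Marginal P(B) (column sums):
  P(B=0) = 7/128 + 105/128 = 7/8
  P(B=1) = 1/128 + 15/128 = 1/8

A and B are independent iff P(A=i,B=j) = P(A=i)·P(B=j) for every cell.
  P(A=0)·P(B=0) = 1/16 × 7/8 = 7/128 = P(A=0,B=0) ✓
  P(A=0)·P(B=1) = 1/16 × 1/8 = 1/128 = P(A=0,B=1) ✓
  P(A=1)·P(B=0) = 15/16 × 7/8 = 105/128 = P(A=1,B=0) ✓
  P(A=1)·P(B=1) = 15/16 × 1/8 = 15/128 = P(A=1,B=1) ✓

Yes, A and B are independent: every cell factors, so I(A;B) = 0 bits.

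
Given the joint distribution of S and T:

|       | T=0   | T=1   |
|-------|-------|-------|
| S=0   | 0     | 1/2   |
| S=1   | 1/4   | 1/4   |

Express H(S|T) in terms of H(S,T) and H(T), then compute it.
H(S|T) = H(S,T) - H(T)

Marginal P(T) (column sums):
  P(T=0) = 0 + 1/4 = 1/4
  P(T=1) = 1/2 + 1/4 = 3/4

H(S,T) = -[(1/2)·log₂(1/2) + (1/4)·log₂(1/4) + (1/4)·log₂(1/4)]
  = 0.5000 + 0.5000 + 0.5000
  = 1.5000 bits
H(T) = -[(1/4)·log₂(1/4) + (3/4)·log₂(3/4)]
  = 0.5000 + 0.3113
  = 0.8113 bits

H(S|T) = 1.5000 - 0.8113 = 0.6887 bits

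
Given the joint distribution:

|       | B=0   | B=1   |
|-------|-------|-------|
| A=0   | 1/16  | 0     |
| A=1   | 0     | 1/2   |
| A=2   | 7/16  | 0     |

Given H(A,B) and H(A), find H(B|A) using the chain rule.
From the chain rule: H(A,B) = H(A) + H(B|A)
Therefore: H(B|A) = H(A,B) - H(A)

H(A,B) = -[(1/16)·log₂(1/16) + (1/2)·log₂(1/2) + (7/16)·log₂(7/16)]
  = 0.2500 + 0.5000 + 0.5218
  = 1.2718 bits
Marginal P(A) (row sums):
  P(A=0) = 1/16 + 0 = 1/16
  P(A=1) = 0 + 1/2 = 1/2
  P(A=2) = 7/16 + 0 = 7/16
H(A) = -[(1/16)·log₂(1/16) + (1/2)·log₂(1/2) + (7/16)·log₂(7/16)]
  = 0.2500 + 0.5000 + 0.5218
  = 1.2718 bits

H(B|A) = 1.2718 - 1.2718 = 0.0000 bits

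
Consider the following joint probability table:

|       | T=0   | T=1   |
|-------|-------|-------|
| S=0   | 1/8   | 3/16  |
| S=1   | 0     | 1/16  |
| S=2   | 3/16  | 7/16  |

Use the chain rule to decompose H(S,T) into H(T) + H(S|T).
By the chain rule: H(S,T) = H(T) + H(S|T)

Marginal P(T) (column sums):
  P(T=0) = 1/8 + 0 + 3/16 = 5/16
  P(T=1) = 3/16 + 1/16 + 7/16 = 11/16
H(T) = -[(5/16)·log₂(5/16) + (11/16)·log₂(11/16)]
  = 0.5244 + 0.3716
  = 0.8960 bits
H(S|T) = -Σ P(S,T)·log₂ P(S|T), where P(S|T) = P(S,T) / P(T)
  (cells with P(S,T) = 0 contribute 0)
  (S=0,T=0): P(S|T) = (1/8)/(5/16) = 2/5;  -(1/8)·log₂(2/5) = 0.1652
  (S=0,T=1): P(S|T) = (3/16)/(11/16) = 3/11;  -(3/16)·log₂(3/11) = 0.3515
  (S=1,T=1): P(S|T) = (1/16)/(11/16) = 1/11;  -(1/16)·log₂(1/11) = 0.2162
  (S=2,T=0): P(S|T) = (3/16)/(5/16) = 3/5;  -(3/16)·log₂(3/5) = 0.1382
  (S=2,T=1): P(S|T) = (7/16)/(11/16) = 7/11;  -(7/16)·log₂(7/11) = 0.2853
H(S|T) = 0.1652 + 0.3515 + 0.2162 + 0.1382 + 0.2853
  = 1.1564 bits

H(S,T) = H(T) + H(S|T) = 0.8960 + 1.1564 = 2.0524 bits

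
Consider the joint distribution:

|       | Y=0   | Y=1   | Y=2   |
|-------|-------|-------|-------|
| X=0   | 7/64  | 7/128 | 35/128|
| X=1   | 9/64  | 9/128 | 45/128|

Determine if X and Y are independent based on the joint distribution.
Marginal P(X) (row sums):
  P(X=0) = 7/64 + 7/128 + 35/128 = 7/16
  P(X=1) = 9/64 + 9/128 + 45/128 = 9/16
Marginal P(Y) (column sums):
  P(Y=0) = 7/64 + 9/64 = 1/4
  P(Y=1) = 7/128 + 9/128 = 1/8
  P(Y=2) = 35/128 + 45/128 = 5/8

X and Y are independent iff P(X=i,Y=j) = P(X=i)·P(Y=j) for every cell.
  P(X=0)·P(Y=0) = 7/16 × 1/4 = 7/64 = P(X=0,Y=0) ✓
  P(X=0)·P(Y=1) = 7/16 × 1/8 = 7/128 = P(X=0,Y=1) ✓
  P(X=0)·P(Y=2) = 7/16 × 5/8 = 35/128 = P(X=0,Y=2) ✓
  P(X=1)·P(Y=0) = 9/16 × 1/4 = 9/64 = P(X=1,Y=0) ✓
  P(X=1)·P(Y=1) = 9/16 × 1/8 = 9/128 = P(X=1,Y=1) ✓
  P(X=1)·P(Y=2) = 9/16 × 5/8 = 45/128 = P(X=1,Y=2) ✓

Yes, X and Y are independent: every cell factors, so I(X;Y) = 0 bits.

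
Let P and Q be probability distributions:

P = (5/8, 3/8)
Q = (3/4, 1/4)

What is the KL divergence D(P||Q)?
D(P||Q) = Σ P(i) log₂(P(i)/Q(i))
  i=0: (5/8) × log₂((5/8)/(3/4)) = (5/8) × log₂(5/6) = -0.1644
  i=1: (3/8) × log₂((3/8)/(1/4)) = (3/8) × log₂(3/2) = 0.2194
D(P||Q) = -0.1644 + 0.2194
  = 0.0550 bits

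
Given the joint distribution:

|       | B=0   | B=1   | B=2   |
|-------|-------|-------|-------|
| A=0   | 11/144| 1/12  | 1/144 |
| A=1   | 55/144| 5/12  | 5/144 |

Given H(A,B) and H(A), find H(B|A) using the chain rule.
From the chain rule: H(A,B) = H(A) + H(B|A)
Therefore: H(B|A) = H(A,B) - H(A)

H(A,B) = -[(11/144)·log₂(11/144) + (1/12)·log₂(1/12) + (1/144)·log₂(1/144) + (55/144)·log₂(55/144) + (5/12)·log₂(5/12) + (5/144)·log₂(5/144)]
  = 0.2834 + 0.2987 + 0.0498 + 0.5304 + 0.5263 + 0.1683
  = 1.8569 bits
Marginal P(A) (row sums):
  P(A=0) = 11/144 + 1/12 + 1/144 = 1/6
  P(A=1) = 55/144 + 5/12 + 5/144 = 5/6
H(A) = -[(1/6)·log₂(1/6) + (5/6)·log₂(5/6)]
  = 0.4308 + 0.2192
  = 0.6500 bits

H(B|A) = 1.8569 - 0.6500 = 1.2069 bits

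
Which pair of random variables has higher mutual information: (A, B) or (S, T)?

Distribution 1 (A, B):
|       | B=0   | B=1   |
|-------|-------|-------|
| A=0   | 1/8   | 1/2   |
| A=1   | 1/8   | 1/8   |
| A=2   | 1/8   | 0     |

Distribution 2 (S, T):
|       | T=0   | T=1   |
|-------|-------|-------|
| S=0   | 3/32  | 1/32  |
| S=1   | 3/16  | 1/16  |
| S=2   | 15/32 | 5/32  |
Distribution 1 (A, B):
Marginal P(A) (row sums):
  P(A=0) = 1/8 + 1/2 = 5/8
  P(A=1) = 1/8 + 1/8 = 1/4
  P(A=2) = 1/8 + 0 = 1/8
Marginal P(B) (column sums):
  P(B=0) = 1/8 + 1/8 + 1/8 = 3/8
  P(B=1) = 1/2 + 1/8 + 0 = 5/8

H(A) = -[(5/8)·log₂(5/8) + (1/4)·log₂(1/4) + (1/8)·log₂(1/8)]
  = 0.4238 + 0.5000 + 0.3750
  = 1.2988 bits
H(B) = -[(3/8)·log₂(3/8) + (5/8)·log₂(5/8)]
  = 0.5306 + 0.4238
  = 0.9544 bits
H(A,B) = -[(1/8)·log₂(1/8) + (1/2)·log₂(1/2) + (1/8)·log₂(1/8) + (1/8)·log₂(1/8) + (1/8)·log₂(1/8)]
  = 0.3750 + 0.5000 + 0.3750 + 0.3750 + 0.3750
  = 2.0000 bits

I(A;B) = H(A) + H(B) - H(A,B)
  = 1.2988 + 0.9544 - 2.0000
  = 0.2532 bits

Distribution 2 (S, T):
Marginal P(S) (row sums):
  P(S=0) = 3/32 + 1/32 = 1/8
  P(S=1) = 3/16 + 1/16 = 1/4
  P(S=2) = 15/32 + 5/32 = 5/8
Marginal P(T) (column sums):
  P(T=0) = 3/32 + 3/16 + 15/32 = 3/4
  P(T=1) = 1/32 + 1/16 + 5/32 = 1/4

H(S) = -[(1/8)·log₂(1/8) + (1/4)·log₂(1/4) + (5/8)·log₂(5/8)]
  = 0.3750 + 0.5000 + 0.4238
  = 1.2988 bits
H(T) = -[(3/4)·log₂(3/4) + (1/4)·log₂(1/4)]
  = 0.3113 + 0.5000
  = 0.8113 bits
H(S,T) = -[(3/32)·log₂(3/32) + (1/32)·log₂(1/32) + (3/16)·log₂(3/16) + (1/16)·log₂(1/16) + (15/32)·log₂(15/32) + (5/32)·log₂(5/32)]
  = 0.3202 + 0.1563 + 0.4528 + 0.2500 + 0.5124 + 0.4184
  = 2.1101 bits

I(S;T) = H(S) + H(T) - H(S,T)
  = 1.2988 + 0.8113 - 2.1101
  = 0.0000 bits

I(A;B) = 0.2532 bits > I(S;T) = 0.0000 bits, so (A, B) has the higher mutual information (stronger dependence).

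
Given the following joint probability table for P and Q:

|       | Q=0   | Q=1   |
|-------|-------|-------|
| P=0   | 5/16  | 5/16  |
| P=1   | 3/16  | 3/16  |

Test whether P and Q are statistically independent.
Marginal P(P) (row sums):
  P(P=0) = 5/16 + 5/16 = 5/8
  P(P=1) = 3/16 + 3/16 = 3/8
Marginal P(Q) (column sums):
  P(Q=0) = 5/16 + 3/16 = 1/2
  P(Q=1) = 5/16 + 3/16 = 1/2

P and Q are independent iff P(P=i,Q=j) = P(P=i)·P(Q=j) for every cell.
  P(P=0)·P(Q=0) = 5/8 × 1/2 = 5/16 = P(P=0,Q=0) ✓
  P(P=0)·P(Q=1) = 5/8 × 1/2 = 5/16 = P(P=0,Q=1) ✓
  P(P=1)·P(Q=0) = 3/8 × 1/2 = 3/16 = P(P=1,Q=0) ✓
  P(P=1)·P(Q=1) = 3/8 × 1/2 = 3/16 = P(P=1,Q=1) ✓

Yes, P and Q are independent: every cell factors, so I(P;Q) = 0 bits.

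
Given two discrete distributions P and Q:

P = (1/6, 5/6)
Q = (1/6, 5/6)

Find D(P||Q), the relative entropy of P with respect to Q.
D(P||Q) = Σ P(i) log₂(P(i)/Q(i))
  i=0: (1/6) × log₂((1/6)/(1/6)) = (1/6) × log₂(1) = 0.0000
  i=1: (5/6) × log₂((5/6)/(5/6)) = (5/6) × log₂(1) = 0.0000
D(P||Q) = 0.0000 + 0.0000
  = 0.0000 bits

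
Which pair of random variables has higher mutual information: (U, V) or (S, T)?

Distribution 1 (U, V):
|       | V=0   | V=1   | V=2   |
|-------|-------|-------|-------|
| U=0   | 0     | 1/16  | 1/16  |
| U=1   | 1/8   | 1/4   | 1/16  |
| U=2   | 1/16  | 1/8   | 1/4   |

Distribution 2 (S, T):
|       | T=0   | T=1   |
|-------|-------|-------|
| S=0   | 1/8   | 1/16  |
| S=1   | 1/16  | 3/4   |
Distribution 1 (U, V):
Marginal P(U) (row sums):
  P(U=0) = 0 + 1/16 + 1/16 = 1/8
  P(U=1) = 1/8 + 1/4 + 1/16 = 7/16
  P(U=2) = 1/16 + 1/8 + 1/4 = 7/16
Marginal P(V) (column sums):
  P(V=0) = 0 + 1/8 + 1/16 = 3/16
  P(V=1) = 1/16 + 1/4 + 1/8 = 7/16
  P(V=2) = 1/16 + 1/16 + 1/4 = 3/8

H(U) = -[(1/8)·log₂(1/8) + (7/16)·log₂(7/16) + (7/16)·log₂(7/16)]
  = 0.3750 + 0.5218 + 0.5218
  = 1.4186 bits
H(V) = -[(3/16)·log₂(3/16) + (7/16)·log₂(7/16) + (3/8)·log₂(3/8)]
  = 0.4528 + 0.5218 + 0.5306
  = 1.5052 bits
H(U,V) = -[(1/16)·log₂(1/16) + (1/16)·log₂(1/16) + (1/8)·log₂(1/8) + (1/4)·log₂(1/4) + (1/16)·log₂(1/16) + (1/16)·log₂(1/16) + (1/8)·log₂(1/8) + (1/4)·log₂(1/4)]
  = 0.2500 + 0.2500 + 0.3750 + 0.5000 + 0.2500 + 0.2500 + 0.3750 + 0.5000
  = 2.7500 bits

I(U;V) = H(U) + H(V) - H(U,V)
  = 1.4186 + 1.5052 - 2.7500
  = 0.1738 bits

Distribution 2 (S, T):
Marginal P(S) (row sums):
  P(S=0) = 1/8 + 1/16 = 3/16
  P(S=1) = 1/16 + 3/4 = 13/16
Marginal P(T) (column sums):
  P(T=0) = 1/8 + 1/16 = 3/16
  P(T=1) = 1/16 + 3/4 = 13/16

H(S) = -[(3/16)·log₂(3/16) + (13/16)·log₂(13/16)]
  = 0.4528 + 0.2434
  = 0.6962 bits
H(T) = -[(3/16)·log₂(3/16) + (13/16)·log₂(13/16)]
  = 0.4528 + 0.2434
  = 0.6962 bits
H(S,T) = -[(1/8)·log₂(1/8) + (1/16)·log₂(1/16) + (1/16)·log₂(1/16) + (3/4)·log₂(3/4)]
  = 0.3750 + 0.2500 + 0.2500 + 0.3113
  = 1.1863 bits

I(S;T) = H(S) + H(T) - H(S,T)
  = 0.6962 + 0.6962 - 1.1863
  = 0.2061 bits

I(S;T) = 0.2061 bits > I(U;V) = 0.1738 bits, so (S, T) has the higher mutual information (stronger dependence).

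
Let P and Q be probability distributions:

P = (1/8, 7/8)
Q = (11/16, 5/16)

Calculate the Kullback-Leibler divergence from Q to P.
D(P||Q) = Σ P(i) log₂(P(i)/Q(i))
  i=0: (1/8) × log₂((1/8)/(11/16)) = (1/8) × log₂(2/11) = -0.3074
  i=1: (7/8) × log₂((7/8)/(5/16)) = (7/8) × log₂(14/5) = 1.2997
D(P||Q) = -0.3074 + 1.2997
  = 0.9923 bits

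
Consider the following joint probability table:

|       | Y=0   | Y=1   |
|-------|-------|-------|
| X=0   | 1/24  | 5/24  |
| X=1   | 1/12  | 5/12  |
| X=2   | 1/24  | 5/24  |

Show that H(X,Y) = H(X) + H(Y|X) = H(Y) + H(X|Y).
Marginal P(X) (row sums):
  P(X=0) = 1/24 + 5/24 = 1/4
  P(X=1) = 1/12 + 5/12 = 1/2
  P(X=2) = 1/24 + 5/24 = 1/4
Marginal P(Y) (column sums):
  P(Y=0) = 1/24 + 1/12 + 1/24 = 1/6
  P(Y=1) = 5/24 + 5/12 + 5/24 = 5/6

Decomposition 1: H(X) + H(Y|X)
H(X) = -[(1/4)·log₂(1/4) + (1/2)·log₂(1/2) + (1/4)·log₂(1/4)]
  = 0.5000 + 0.5000 + 0.5000
  = 1.5000 bits
H(Y|X) = -Σ P(X,Y)·log₂ P(Y|X), where P(Y|X) = P(X,Y) / P(X)
  (X=0,Y=0): P(Y|X) = (1/24)/(1/4) = 1/6;  -(1/24)·log₂(1/6) = 0.1077
  (X=0,Y=1): P(Y|X) = (5/24)/(1/4) = 5/6;  -(5/24)·log₂(5/6) = 0.0548
  (X=1,Y=0): P(Y|X) = (1/12)/(1/2) = 1/6;  -(1/12)·log₂(1/6) = 0.2154
  (X=1,Y=1): P(Y|X) = (5/12)/(1/2) = 5/6;  -(5/12)·log₂(5/6) = 0.1096
  (X=2,Y=0): P(Y|X) = (1/24)/(1/4) = 1/6;  -(1/24)·log₂(1/6) = 0.1077
  (X=2,Y=1): P(Y|X) = (5/24)/(1/4) = 5/6;  -(5/24)·log₂(5/6) = 0.0548
H(Y|X) = 0.1077 + 0.0548 + 0.2154 + 0.1096 + 0.1077 + 0.0548
  = 0.6500 bits
H(X) + H(Y|X) = 1.5000 + 0.6500 = 2.1500 bits

Decomposition 2: H(Y) + H(X|Y)
H(Y) = -[(1/6)·log₂(1/6) + (5/6)·log₂(5/6)]
  = 0.4308 + 0.2192
  = 0.6500 bits
H(X|Y) = -Σ P(X,Y)·log₂ P(X|Y), where P(X|Y) = P(X,Y) / P(Y)
  (X=0,Y=0): P(X|Y) = (1/24)/(1/6) = 1/4;  -(1/24)·log₂(1/4) = 0.0833
  (X=0,Y=1): P(X|Y) = (5/24)/(5/6) = 1/4;  -(5/24)·log₂(1/4) = 0.4167
  (X=1,Y=0): P(X|Y) = (1/12)/(1/6) = 1/2;  -(1/12)·log₂(1/2) = 0.0833
  (X=1,Y=1): P(X|Y) = (5/12)/(5/6) = 1/2;  -(5/12)·log₂(1/2) = 0.4167
  (X=2,Y=0): P(X|Y) = (1/24)/(1/6) = 1/4;  -(1/24)·log₂(1/4) = 0.0833
  (X=2,Y=1): P(X|Y) = (5/24)/(5/6) = 1/4;  -(5/24)·log₂(1/4) = 0.4167
H(X|Y) = 0.0833 + 0.4167 + 0.0833 + 0.4167 + 0.0833 + 0.4167
  = 1.5000 bits
H(Y) + H(X|Y) = 0.6500 + 1.5000 = 2.1500 bits

Direct computation of the joint entropy:
H(X,Y) = -[(1/24)·log₂(1/24) + (5/24)·log₂(5/24) + (1/12)·log₂(1/12) + (5/12)·log₂(5/12) + (1/24)·log₂(1/24) + (5/24)·log₂(5/24)]
  = 0.1910 + 0.4715 + 0.2987 + 0.5263 + 0.1910 + 0.4715
  = 2.1500 bits

All three agree: H(X,Y) = 2.1500 bits ✓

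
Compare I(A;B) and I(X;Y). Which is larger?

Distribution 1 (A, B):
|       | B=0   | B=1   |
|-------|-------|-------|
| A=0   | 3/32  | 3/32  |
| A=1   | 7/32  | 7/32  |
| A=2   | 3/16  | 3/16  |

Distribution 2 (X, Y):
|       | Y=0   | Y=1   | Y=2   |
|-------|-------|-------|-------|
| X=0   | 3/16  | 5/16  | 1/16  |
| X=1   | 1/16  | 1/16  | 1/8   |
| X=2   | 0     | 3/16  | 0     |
Distribution 1 (A, B):
Marginal P(A) (row sums):
  P(A=0) = 3/32 + 3/32 = 3/16
  P(A=1) = 7/32 + 7/32 = 7/16
  P(A=2) = 3/16 + 3/16 = 3/8
Marginal P(B) (column sums):
  P(B=0) = 3/32 + 7/32 + 3/16 = 1/2
  P(B=1) = 3/32 + 7/32 + 3/16 = 1/2

H(A) = -[(3/16)·log₂(3/16) + (7/16)·log₂(7/16) + (3/8)·log₂(3/8)]
  = 0.4528 + 0.5218 + 0.5306
  = 1.5052 bits
H(B) = -[(1/2)·log₂(1/2) + (1/2)·log₂(1/2)]
  = 0.5000 + 0.5000
  = 1.0000 bits
H(A,B) = -[(3/32)·log₂(3/32) + (3/32)·log₂(3/32) + (7/32)·log₂(7/32) + (7/32)·log₂(7/32) + (3/16)·log₂(3/16) + (3/16)·log₂(3/16)]
  = 0.3202 + 0.3202 + 0.4796 + 0.4796 + 0.4528 + 0.4528
  = 2.5052 bits

I(A;B) = H(A) + H(B) - H(A,B)
  = 1.5052 + 1.0000 - 2.5052
  = 0.0000 bits

Distribution 2 (X, Y):
Marginal P(X) (row sums):
  P(X=0) = 3/16 + 5/16 + 1/16 = 9/16
  P(X=1) = 1/16 + 1/16 + 1/8 = 1/4
  P(X=2) = 0 + 3/16 + 0 = 3/16
Marginal P(Y) (column sums):
  P(Y=0) = 3/16 + 1/16 + 0 = 1/4
  P(Y=1) = 5/16 + 1/16 + 3/16 = 9/16
  P(Y=2) = 1/16 + 1/8 + 0 = 3/16

H(X) = -[(9/16)·log₂(9/16) + (1/4)·log₂(1/4) + (3/16)·log₂(3/16)]
  = 0.4669 + 0.5000 + 0.4528
  = 1.4197 bits
H(Y) = -[(1/4)·log₂(1/4) + (9/16)·log₂(9/16) + (3/16)·log₂(3/16)]
  = 0.5000 + 0.4669 + 0.4528
  = 1.4197 bits
H(X,Y) = -[(3/16)·log₂(3/16) + (5/16)·log₂(5/16) + (1/16)·log₂(1/16) + (1/16)·log₂(1/16) + (1/16)·log₂(1/16) + (1/8)·log₂(1/8) + (3/16)·log₂(3/16)]
  = 0.4528 + 0.5244 + 0.2500 + 0.2500 + 0.2500 + 0.3750 + 0.4528
  = 2.5550 bits

I(X;Y) = H(X) + H(Y) - H(X,Y)
  = 1.4197 + 1.4197 - 2.5550
  = 0.2844 bits

I(X;Y) = 0.2844 bits > I(A;B) = 0.0000 bits, so (X, Y) has the higher mutual information (stronger dependence).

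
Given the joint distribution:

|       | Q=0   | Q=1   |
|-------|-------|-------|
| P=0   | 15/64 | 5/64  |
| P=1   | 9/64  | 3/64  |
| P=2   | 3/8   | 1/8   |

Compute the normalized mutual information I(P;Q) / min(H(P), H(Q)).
Marginal P(P) (row sums):
  P(P=0) = 15/64 + 5/64 = 5/16
  P(P=1) = 9/64 + 3/64 = 3/16
  P(P=2) = 3/8 + 1/8 = 1/2
Marginal P(Q) (column sums):
  P(Q=0) = 15/64 + 9/64 + 3/8 = 3/4
  P(Q=1) = 5/64 + 3/64 + 1/8 = 1/4

H(P) = -[(5/16)·log₂(5/16) + (3/16)·log₂(3/16) + (1/2)·log₂(1/2)]
  = 0.5244 + 0.4528 + 0.5000
  = 1.4772 bits
H(Q) = -[(3/4)·log₂(3/4) + (1/4)·log₂(1/4)]
  = 0.3113 + 0.5000
  = 0.8113 bits
H(P,Q) = -[(15/64)·log₂(15/64) + (5/64)·log₂(5/64) + (9/64)·log₂(9/64) + (3/64)·log₂(3/64) + (3/8)·log₂(3/8) + (1/8)·log₂(1/8)]
  = 0.4906 + 0.2873 + 0.3980 + 0.2070 + 0.5306 + 0.3750
  = 2.2885 bits

I(P;Q) = H(P) + H(Q) - H(P,Q)
  = 1.4772 + 0.8113 - 2.2885
  = 0.0000 bits

min(H(P), H(Q)) = min(1.4772, 0.8113) = 0.8113 bits
Normalized MI = 0.0000 / 0.8113 = 0.0000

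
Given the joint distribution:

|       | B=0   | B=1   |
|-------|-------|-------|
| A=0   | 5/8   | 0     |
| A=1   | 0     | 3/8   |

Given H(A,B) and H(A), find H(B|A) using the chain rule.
From the chain rule: H(A,B) = H(A) + H(B|A)
Therefore: H(B|A) = H(A,B) - H(A)

H(A,B) = -[(5/8)·log₂(5/8) + (3/8)·log₂(3/8)]
  = 0.4238 + 0.5306
  = 0.9544 bits
Marginal P(A) (row sums):
  P(A=0) = 5/8 + 0 = 5/8
  P(A=1) = 0 + 3/8 = 3/8
H(A) = -[(5/8)·log₂(5/8) + (3/8)·log₂(3/8)]
  = 0.4238 + 0.5306
  = 0.9544 bits

H(B|A) = 0.9544 - 0.9544 = 0.0000 bits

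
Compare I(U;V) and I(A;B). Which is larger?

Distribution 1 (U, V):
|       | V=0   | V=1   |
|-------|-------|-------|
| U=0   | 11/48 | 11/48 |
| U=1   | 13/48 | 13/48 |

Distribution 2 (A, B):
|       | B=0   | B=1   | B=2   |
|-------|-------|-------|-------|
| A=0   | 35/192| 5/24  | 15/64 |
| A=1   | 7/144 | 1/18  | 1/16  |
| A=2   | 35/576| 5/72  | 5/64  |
Distribution 1 (U, V):
Marginal P(U) (row sums):
  P(U=0) = 11/48 + 11/48 = 11/24
  P(U=1) = 13/48 + 13/48 = 13/24
Marginal P(V) (column sums):
  P(V=0) = 11/48 + 13/48 = 1/2
  P(V=1) = 11/48 + 13/48 = 1/2

H(U) = -[(11/24)·log₂(11/24) + (13/24)·log₂(13/24)]
  = 0.5159 + 0.4791
  = 0.9950 bits
H(V) = -[(1/2)·log₂(1/2) + (1/2)·log₂(1/2)]
  = 0.5000 + 0.5000
  = 1.0000 bits
H(U,V) = -[(11/48)·log₂(11/48) + (11/48)·log₂(11/48) + (13/48)·log₂(13/48) + (13/48)·log₂(13/48)]
  = 0.4871 + 0.4871 + 0.5104 + 0.5104
  = 1.9950 bits

I(U;V) = H(U) + H(V) - H(U,V)
  = 0.9950 + 1.0000 - 1.9950
  = 0.0000 bits

Distribution 2 (A, B):
Marginal P(A) (row sums):
  P(A=0) = 35/192 + 5/24 + 15/64 = 5/8
  P(A=1) = 7/144 + 1/18 + 1/16 = 1/6
  P(A=2) = 35/576 + 5/72 + 5/64 = 5/24
Marginal P(B) (column sums):
  P(B=0) = 35/192 + 7/144 + 35/576 = 7/24
  P(B=1) = 5/24 + 1/18 + 5/72 = 1/3
  P(B=2) = 15/64 + 1/16 + 5/64 = 3/8

H(A) = -[(5/8)·log₂(5/8) + (1/6)·log₂(1/6) + (5/24)·log₂(5/24)]
  = 0.4238 + 0.4308 + 0.4715
  = 1.3261 bits
H(B) = -[(7/24)·log₂(7/24) + (1/3)·log₂(1/3) + (3/8)·log₂(3/8)]
  = 0.5185 + 0.5283 + 0.5306
  = 1.5774 bits
H(A,B) = -[(35/192)·log₂(35/192) + (5/24)·log₂(5/24) + (15/64)·log₂(15/64) + (7/144)·log₂(7/144) + (1/18)·log₂(1/18) + (1/16)·log₂(1/16) + (35/576)·log₂(35/576) + (5/72)·log₂(5/72) + (5/64)·log₂(5/64)]
  = 0.4476 + 0.4715 + 0.4906 + 0.2121 + 0.2317 + 0.2500 + 0.2455 + 0.2672 + 0.2873
  = 2.9035 bits

I(A;B) = H(A) + H(B) - H(A,B)
  = 1.3261 + 1.5774 - 2.9035
  = 0.0000 bits

Both joint tables factor as the product of their marginals, so I(U;V) = I(A;B) = 0 bits: neither is larger (both pairs are independent).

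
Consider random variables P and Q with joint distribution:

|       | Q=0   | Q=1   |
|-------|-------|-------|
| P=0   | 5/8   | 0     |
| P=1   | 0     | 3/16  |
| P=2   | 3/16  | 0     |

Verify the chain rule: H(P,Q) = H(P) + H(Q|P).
Left side:
H(P,Q) = -[(5/8)·log₂(5/8) + (3/16)·log₂(3/16) + (3/16)·log₂(3/16)]
  = 0.4238 + 0.4528 + 0.4528
  = 1.3294 bits

Right side:
Marginal P(P) (row sums):
  P(P=0) = 5/8 + 0 = 5/8
  P(P=1) = 0 + 3/16 = 3/16
  P(P=2) = 3/16 + 0 = 3/16
H(P) = -[(5/8)·log₂(5/8) + (3/16)·log₂(3/16) + (3/16)·log₂(3/16)]
  = 0.4238 + 0.4528 + 0.4528
  = 1.3294 bits
H(Q|P) = -Σ P(P,Q)·log₂ P(Q|P), where P(Q|P) = P(P,Q) / P(P)
  (cells with P(P,Q) = 0 contribute 0)
  (P=0,Q=0): P(Q|P) = (5/8)/(5/8) = 1;  -(5/8)·log₂(1) = 0.0000
  (P=1,Q=1): P(Q|P) = (3/16)/(3/16) = 1;  -(3/16)·log₂(1) = 0.0000
  (P=2,Q=0): P(Q|P) = (3/16)/(3/16) = 1;  -(3/16)·log₂(1) = 0.0000
H(Q|P) = 0.0000 + 0.0000 + 0.0000
  = 0.0000 bits
H(P) + H(Q|P) = 1.3294 + 0.0000 = 1.3294 bits

Both sides equal 1.3294 bits, so the chain rule holds ✓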